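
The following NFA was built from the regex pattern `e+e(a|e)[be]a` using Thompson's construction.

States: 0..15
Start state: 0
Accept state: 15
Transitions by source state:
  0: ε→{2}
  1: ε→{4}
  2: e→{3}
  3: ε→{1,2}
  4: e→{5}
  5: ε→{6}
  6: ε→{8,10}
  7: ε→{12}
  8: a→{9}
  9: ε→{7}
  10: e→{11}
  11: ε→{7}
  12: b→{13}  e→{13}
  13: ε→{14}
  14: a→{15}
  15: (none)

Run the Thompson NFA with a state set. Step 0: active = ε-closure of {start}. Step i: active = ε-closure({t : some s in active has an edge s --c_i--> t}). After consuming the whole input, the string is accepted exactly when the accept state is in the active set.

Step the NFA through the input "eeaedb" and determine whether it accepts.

start: ε-closure({0}) = {0,2}
'e' @ 1: {1,2,3,4}
'e' @ 2: {1,2,3,4,5,6,8,10}
'a' @ 3: {7,9,12}
'e' @ 4: {13,14}
'd' @ 5: {}  — no active states
rest 'b' ignored (set empty)
final: {}; accept 15 not in set

Answer: REJECT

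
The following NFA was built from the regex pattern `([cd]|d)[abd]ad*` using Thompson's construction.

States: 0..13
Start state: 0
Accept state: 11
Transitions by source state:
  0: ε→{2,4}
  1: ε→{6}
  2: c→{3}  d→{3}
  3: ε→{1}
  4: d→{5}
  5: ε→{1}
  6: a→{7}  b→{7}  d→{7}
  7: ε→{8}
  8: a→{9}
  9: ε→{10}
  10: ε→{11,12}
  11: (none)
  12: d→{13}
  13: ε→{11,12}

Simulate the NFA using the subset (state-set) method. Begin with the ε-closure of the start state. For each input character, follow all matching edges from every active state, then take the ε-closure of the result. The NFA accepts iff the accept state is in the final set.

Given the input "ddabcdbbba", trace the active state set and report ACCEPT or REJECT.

Answer: REJECT

Steps:
S₀ = ε-closure({0}) = {0,2,4}
'd' @ 1: {1,3,5,6}
'd' @ 2: {7,8}
'a' @ 3: {9,10,11,12}  (accept∈set)
'b' @ 4: {}  — state set empty
rest 'cdbbba' ignored (set empty)
final: {}; accept 11 not in set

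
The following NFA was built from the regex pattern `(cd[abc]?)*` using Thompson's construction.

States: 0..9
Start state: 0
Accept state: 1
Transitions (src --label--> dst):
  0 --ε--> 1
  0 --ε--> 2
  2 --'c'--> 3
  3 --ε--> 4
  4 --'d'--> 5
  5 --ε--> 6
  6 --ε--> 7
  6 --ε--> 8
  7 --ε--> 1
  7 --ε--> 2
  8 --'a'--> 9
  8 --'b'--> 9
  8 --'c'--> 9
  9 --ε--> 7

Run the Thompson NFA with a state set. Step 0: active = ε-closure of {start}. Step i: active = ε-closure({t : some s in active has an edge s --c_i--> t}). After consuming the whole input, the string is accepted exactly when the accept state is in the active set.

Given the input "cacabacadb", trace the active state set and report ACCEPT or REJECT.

initial (ε-close {0}): {0,1,2}
'c' @ 1: {3,4}
'a' @ 2: {}  — no active states
rest 'cabacadb' ignored (set empty)
end set {} — state 1 not in

Answer: REJECT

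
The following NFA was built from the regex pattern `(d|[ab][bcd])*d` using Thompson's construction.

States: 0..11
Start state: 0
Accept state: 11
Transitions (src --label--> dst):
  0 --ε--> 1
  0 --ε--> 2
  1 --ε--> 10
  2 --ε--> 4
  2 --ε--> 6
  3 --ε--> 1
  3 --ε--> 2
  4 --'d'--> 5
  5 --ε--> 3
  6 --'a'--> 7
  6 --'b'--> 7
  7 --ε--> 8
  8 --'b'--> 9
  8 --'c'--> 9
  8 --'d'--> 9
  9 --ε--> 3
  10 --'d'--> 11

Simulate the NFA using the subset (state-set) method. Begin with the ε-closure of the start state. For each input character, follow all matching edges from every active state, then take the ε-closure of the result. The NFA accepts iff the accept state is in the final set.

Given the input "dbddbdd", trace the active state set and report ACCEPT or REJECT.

Answer: ACCEPT

Steps:
S₀ = ε-closure({0}) = {0,1,2,4,6,10}
'd' @ 1: {1,2,3,4,5,6,10,11}  (accept∈set)
'b' @ 2: {7,8}
'd' @ 3: {1,2,3,4,6,9,10}
'd' @ 4: {1,2,3,4,5,6,10,11}  (accept∈set)
'b' @ 5: {7,8}
'd' @ 6: {1,2,3,4,6,9,10}
'd' @ 7: {1,2,3,4,5,6,10,11}  (accept∈set)
final: {1,2,3,4,5,6,10,11}; accept 11 in set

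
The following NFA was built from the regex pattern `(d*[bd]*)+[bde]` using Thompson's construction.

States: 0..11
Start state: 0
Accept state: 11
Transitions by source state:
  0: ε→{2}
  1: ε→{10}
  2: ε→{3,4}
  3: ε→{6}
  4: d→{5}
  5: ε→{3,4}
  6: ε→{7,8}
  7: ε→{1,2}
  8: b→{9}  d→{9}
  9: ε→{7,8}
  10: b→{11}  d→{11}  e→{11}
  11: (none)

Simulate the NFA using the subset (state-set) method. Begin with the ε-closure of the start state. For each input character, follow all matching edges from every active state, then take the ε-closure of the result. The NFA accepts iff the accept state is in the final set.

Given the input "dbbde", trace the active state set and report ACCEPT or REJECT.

start: ε-closure({0}) = {0,1,2,3,4,6,7,8,10}
'd' @ 1: {1,2,3,4,5,6,7,8,9,10,11}  (accept∈set)
'b' @ 2: {1,2,3,4,6,7,8,9,10,11}  (accept∈set)
'b' @ 3: {1,2,3,4,6,7,8,9,10,11}  (accept∈set)
'd' @ 4: {1,2,3,4,5,6,7,8,9,10,11}  (accept∈set)
'e' @ 5: {11}  (accept∈set)
final: {11}; accept 11 in set

Answer: ACCEPT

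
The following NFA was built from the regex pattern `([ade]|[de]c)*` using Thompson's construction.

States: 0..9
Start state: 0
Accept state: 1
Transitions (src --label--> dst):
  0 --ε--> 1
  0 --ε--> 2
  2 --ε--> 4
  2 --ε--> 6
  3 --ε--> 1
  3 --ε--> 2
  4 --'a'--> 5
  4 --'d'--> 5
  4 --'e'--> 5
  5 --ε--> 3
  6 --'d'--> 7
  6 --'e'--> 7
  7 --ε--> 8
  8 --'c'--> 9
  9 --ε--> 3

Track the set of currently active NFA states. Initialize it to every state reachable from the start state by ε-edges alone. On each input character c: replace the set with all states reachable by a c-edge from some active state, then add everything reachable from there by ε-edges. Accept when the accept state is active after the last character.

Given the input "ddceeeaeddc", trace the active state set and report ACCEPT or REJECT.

Answer: ACCEPT

Trace:
start: ε-closure({0}) = {0,1,2,4,6}
'd' @ 1: {1,2,3,4,5,6,7,8}  (accept∈set)
'd' @ 2: {1,2,3,4,5,6,7,8}  (accept∈set)
'c' @ 3: {1,2,3,4,6,9}  (accept∈set)
'e' @ 4: {1,2,3,4,5,6,7,8}  (accept∈set)
'e' @ 5: {1,2,3,4,5,6,7,8}  (accept∈set)
'e' @ 6: {1,2,3,4,5,6,7,8}  (accept∈set)
'a' @ 7: {1,2,3,4,5,6}  (accept∈set)
'e' @ 8: {1,2,3,4,5,6,7,8}  (accept∈set)
'd' @ 9: {1,2,3,4,5,6,7,8}  (accept∈set)
'd' @ 10: {1,2,3,4,5,6,7,8}  (accept∈set)
'c' @ 11: {1,2,3,4,6,9}  (accept∈set)
final: {1,2,3,4,6,9}; accept 1 in set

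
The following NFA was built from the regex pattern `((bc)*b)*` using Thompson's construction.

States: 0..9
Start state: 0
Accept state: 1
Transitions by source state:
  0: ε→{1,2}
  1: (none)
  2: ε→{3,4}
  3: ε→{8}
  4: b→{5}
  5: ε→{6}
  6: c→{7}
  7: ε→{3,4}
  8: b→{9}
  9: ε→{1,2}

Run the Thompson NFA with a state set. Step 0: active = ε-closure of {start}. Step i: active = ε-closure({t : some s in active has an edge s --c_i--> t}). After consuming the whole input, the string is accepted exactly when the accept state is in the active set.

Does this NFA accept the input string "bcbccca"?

Answer: REJECT

Trace:
S₀ = ε-closure({0}) = {0,1,2,3,4,8}
'b' @ 1: {1,2,3,4,5,6,8,9}  [accepting]
'c' @ 2: {3,4,7,8}
'b' @ 3: {1,2,3,4,5,6,8,9}  [accepting]
'c' @ 4: {3,4,7,8}
'c' @ 5: {}  — dead — no transitions
rest 'ca' ignored (set empty)
final: {}; accept 1 not in set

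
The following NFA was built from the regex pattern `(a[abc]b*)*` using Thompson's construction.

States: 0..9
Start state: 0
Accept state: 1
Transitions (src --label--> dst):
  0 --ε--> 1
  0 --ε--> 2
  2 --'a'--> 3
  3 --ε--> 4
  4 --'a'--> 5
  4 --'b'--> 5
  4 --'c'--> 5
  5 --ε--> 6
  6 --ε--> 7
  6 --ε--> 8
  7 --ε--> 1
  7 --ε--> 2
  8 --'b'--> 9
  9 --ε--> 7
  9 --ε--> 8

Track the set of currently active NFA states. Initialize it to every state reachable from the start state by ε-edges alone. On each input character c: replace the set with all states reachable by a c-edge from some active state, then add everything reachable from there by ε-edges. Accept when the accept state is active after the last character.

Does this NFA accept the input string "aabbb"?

Answer: ACCEPT

Derivation:
initial (ε-close {0}): {0,1,2}
'a' @ 1: {3,4}
'a' @ 2: {1,2,5,6,7,8}  ✓accept
'b' @ 3: {1,2,7,8,9}  ✓accept
'b' @ 4: {1,2,7,8,9}  ✓accept
'b' @ 5: {1,2,7,8,9}  ✓accept
end set {1,2,7,8,9} — state 1 in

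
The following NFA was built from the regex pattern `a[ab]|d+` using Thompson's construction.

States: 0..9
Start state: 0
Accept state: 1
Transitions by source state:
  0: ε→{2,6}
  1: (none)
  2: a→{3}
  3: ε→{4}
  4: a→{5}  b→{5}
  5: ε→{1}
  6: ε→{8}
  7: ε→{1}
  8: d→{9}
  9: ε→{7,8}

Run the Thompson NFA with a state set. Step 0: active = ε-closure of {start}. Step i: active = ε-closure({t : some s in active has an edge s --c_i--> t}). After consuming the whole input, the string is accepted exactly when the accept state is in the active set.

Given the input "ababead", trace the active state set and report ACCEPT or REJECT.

Answer: REJECT

Derivation:
start: ε-closure({0}) = {0,2,6,8}
'a' @ 1: {3,4}
'b' @ 2: {1,5}  [accepting]
'a' @ 3: {}  — dead — no transitions
rest 'bead' ignored (set empty)
final: {}; accept 1 not in set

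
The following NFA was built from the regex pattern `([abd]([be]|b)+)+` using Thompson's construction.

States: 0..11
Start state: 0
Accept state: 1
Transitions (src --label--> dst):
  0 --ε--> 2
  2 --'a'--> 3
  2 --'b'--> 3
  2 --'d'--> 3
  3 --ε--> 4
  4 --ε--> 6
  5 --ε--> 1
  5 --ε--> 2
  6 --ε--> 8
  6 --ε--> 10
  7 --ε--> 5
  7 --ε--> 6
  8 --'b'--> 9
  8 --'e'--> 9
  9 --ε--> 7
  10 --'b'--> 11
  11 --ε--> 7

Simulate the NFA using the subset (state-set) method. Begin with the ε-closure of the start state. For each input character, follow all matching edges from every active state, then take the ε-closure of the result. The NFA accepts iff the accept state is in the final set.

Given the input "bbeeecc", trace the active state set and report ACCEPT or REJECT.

initial (ε-close {0}): {0,2}
'b' @ 1: {3,4,6,8,10}
'b' @ 2: {1,2,5,6,7,8,9,10,11}  (accept∈set)
'e' @ 3: {1,2,5,6,7,8,9,10}  (accept∈set)
'e' @ 4: {1,2,5,6,7,8,9,10}  (accept∈set)
'e' @ 5: {1,2,5,6,7,8,9,10}  (accept∈set)
'c' @ 6: {}  — dead — no transitions
rest 'c' ignored (set empty)
final: {}; accept 1 not in set

Answer: REJECT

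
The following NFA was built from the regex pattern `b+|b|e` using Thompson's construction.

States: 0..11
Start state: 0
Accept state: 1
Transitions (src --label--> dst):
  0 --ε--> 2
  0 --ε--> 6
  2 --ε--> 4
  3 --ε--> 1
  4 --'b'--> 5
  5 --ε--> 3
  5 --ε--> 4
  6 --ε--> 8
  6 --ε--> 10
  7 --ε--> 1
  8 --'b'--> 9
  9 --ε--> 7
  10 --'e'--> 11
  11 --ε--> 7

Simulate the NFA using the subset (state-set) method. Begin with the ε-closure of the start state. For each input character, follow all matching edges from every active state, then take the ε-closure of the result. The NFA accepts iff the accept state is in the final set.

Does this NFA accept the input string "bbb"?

Answer: ACCEPT

Steps:
initial (ε-close {0}): {0,2,4,6,8,10}
'b' @ 1: {1,3,4,5,7,9}  (accept∈set)
'b' @ 2: {1,3,4,5}  (accept∈set)
'b' @ 3: {1,3,4,5}  (accept∈set)
after full input: {1,3,4,5}  (accept=1 in)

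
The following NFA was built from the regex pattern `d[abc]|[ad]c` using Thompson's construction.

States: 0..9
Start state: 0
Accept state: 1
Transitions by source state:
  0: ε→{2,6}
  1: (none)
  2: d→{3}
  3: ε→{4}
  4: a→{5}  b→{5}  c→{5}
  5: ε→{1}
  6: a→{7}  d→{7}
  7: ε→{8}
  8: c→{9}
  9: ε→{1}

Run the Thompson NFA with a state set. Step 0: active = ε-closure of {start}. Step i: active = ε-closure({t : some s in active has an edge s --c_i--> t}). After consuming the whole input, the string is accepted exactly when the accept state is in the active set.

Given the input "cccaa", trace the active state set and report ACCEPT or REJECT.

S₀ = ε-closure({0}) = {0,2,6}
'c' @ 1: {}  — state set empty
rest 'ccaa' ignored (set empty)
end set {} — state 1 not in

Answer: REJECT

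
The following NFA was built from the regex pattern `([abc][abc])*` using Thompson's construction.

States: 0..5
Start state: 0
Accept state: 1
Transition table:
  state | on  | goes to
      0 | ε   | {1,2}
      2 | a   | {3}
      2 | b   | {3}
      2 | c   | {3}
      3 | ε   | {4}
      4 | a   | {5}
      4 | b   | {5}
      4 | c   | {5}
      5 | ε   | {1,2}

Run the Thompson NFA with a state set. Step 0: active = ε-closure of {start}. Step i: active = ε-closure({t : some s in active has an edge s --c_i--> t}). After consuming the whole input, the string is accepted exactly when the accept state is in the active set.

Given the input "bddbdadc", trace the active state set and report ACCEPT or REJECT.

Answer: REJECT

Steps:
initial (ε-close {0}): {0,1,2}
'b' @ 1: {3,4}
'd' @ 2: {}  — no active states
rest 'dbdadc' ignored (set empty)
after full input: {}  (accept=1 not in)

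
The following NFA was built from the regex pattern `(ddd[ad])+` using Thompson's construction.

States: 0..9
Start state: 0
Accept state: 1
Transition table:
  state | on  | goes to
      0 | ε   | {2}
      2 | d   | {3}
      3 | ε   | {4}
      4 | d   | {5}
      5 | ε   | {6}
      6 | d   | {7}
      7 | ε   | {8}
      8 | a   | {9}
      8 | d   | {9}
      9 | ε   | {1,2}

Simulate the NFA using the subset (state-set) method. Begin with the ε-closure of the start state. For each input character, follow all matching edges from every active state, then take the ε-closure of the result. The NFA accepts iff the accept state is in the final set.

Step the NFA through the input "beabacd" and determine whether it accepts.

S₀ = ε-closure({0}) = {0,2}
'b' @ 1: {}  — no active states
rest 'eabacd' ignored (set empty)
after full input: {}  (accept=1 not in)

Answer: REJECT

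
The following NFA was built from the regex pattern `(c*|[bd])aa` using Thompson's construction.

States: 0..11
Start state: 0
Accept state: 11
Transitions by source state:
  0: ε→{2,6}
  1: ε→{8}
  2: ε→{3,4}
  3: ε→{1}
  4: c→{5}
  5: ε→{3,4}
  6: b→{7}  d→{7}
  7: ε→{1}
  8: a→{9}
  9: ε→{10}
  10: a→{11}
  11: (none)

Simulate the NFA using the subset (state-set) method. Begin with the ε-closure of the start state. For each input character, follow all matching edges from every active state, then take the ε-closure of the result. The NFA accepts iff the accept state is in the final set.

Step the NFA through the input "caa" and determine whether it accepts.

start: ε-closure({0}) = {0,1,2,3,4,6,8}
'c' @ 1: {1,3,4,5,8}
'a' @ 2: {9,10}
'a' @ 3: {11}  [accepting]
end set {11} — state 11 in

Answer: ACCEPT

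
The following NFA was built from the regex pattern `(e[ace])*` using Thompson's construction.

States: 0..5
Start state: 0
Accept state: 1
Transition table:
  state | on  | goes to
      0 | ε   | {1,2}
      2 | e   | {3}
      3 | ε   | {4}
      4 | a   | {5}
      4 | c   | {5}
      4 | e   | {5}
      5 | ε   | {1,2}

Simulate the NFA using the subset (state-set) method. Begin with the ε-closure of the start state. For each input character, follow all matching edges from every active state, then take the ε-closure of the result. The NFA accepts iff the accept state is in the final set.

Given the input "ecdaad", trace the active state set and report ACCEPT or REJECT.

Answer: REJECT

Derivation:
S₀ = ε-closure({0}) = {0,1,2}
'e' @ 1: {3,4}
'c' @ 2: {1,2,5}  (accept∈set)
'd' @ 3: {}  — state set empty
rest 'aad' ignored (set empty)
final: {}; accept 1 not in set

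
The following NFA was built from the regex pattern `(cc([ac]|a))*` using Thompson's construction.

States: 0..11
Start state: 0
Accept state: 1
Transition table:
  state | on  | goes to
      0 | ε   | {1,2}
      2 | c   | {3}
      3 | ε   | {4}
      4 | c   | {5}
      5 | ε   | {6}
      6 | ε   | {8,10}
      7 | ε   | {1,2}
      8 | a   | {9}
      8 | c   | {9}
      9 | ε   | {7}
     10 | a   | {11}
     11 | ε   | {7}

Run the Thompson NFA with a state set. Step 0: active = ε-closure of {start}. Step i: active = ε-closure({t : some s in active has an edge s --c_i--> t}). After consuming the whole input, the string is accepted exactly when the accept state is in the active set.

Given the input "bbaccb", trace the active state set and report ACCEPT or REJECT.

Answer: REJECT

Derivation:
start: ε-closure({0}) = {0,1,2}
'b' @ 1: {}  — no active states
rest 'baccb' ignored (set empty)
final: {}; accept 1 not in set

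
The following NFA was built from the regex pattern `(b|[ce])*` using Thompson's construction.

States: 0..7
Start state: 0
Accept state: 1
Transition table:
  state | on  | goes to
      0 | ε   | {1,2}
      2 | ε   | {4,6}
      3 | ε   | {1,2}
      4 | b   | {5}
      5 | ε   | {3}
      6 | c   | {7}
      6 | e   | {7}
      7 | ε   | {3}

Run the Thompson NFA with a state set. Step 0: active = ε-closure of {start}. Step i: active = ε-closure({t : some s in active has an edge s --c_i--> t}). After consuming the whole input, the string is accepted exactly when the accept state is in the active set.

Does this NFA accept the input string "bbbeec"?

initial (ε-close {0}): {0,1,2,4,6}
'b' @ 1: {1,2,3,4,5,6}  (accept∈set)
'b' @ 2: {1,2,3,4,5,6}  (accept∈set)
'b' @ 3: {1,2,3,4,5,6}  (accept∈set)
'e' @ 4: {1,2,3,4,6,7}  (accept∈set)
'e' @ 5: {1,2,3,4,6,7}  (accept∈set)
'c' @ 6: {1,2,3,4,6,7}  (accept∈set)
final: {1,2,3,4,6,7}; accept 1 in set

Answer: ACCEPT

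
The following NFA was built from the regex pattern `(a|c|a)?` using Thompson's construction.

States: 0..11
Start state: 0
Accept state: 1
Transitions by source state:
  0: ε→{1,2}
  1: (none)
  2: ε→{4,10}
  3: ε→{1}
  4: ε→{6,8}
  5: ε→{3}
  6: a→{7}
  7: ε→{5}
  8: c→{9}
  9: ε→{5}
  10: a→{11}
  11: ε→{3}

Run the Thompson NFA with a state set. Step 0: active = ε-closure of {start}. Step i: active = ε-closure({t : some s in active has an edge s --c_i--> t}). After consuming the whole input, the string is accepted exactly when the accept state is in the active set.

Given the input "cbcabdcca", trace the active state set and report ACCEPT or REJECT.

start: ε-closure({0}) = {0,1,2,4,6,8,10}
'c' @ 1: {1,3,5,9}  [accepting]
'b' @ 2: {}  — no active states
rest 'cabdcca' ignored (set empty)
end set {} — state 1 not in

Answer: REJECT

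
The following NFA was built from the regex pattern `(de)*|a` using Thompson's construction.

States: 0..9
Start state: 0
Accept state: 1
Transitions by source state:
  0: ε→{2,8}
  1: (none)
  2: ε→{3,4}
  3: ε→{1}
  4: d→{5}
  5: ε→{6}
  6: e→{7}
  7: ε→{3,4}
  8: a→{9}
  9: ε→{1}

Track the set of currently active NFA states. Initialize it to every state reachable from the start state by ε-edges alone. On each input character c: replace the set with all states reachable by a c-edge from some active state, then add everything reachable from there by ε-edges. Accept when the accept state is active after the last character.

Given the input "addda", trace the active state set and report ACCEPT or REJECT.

S₀ = ε-closure({0}) = {0,1,2,3,4,8}
'a' @ 1: {1,9}  [accepting]
'd' @ 2: {}  — dead — no transitions
rest 'dda' ignored (set empty)
after full input: {}  (accept=1 not in)

Answer: REJECT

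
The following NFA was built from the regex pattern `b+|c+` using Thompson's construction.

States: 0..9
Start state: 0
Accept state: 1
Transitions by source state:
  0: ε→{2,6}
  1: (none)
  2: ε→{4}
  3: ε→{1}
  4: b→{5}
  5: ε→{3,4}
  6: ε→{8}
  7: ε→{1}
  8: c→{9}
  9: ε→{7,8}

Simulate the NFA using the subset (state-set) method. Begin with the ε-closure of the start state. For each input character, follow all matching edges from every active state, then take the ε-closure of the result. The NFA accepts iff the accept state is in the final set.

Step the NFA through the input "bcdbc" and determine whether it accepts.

Answer: REJECT

Derivation:
S₀ = ε-closure({0}) = {0,2,4,6,8}
'b' @ 1: {1,3,4,5}  (accept∈set)
'c' @ 2: {}  — no active states
rest 'dbc' ignored (set empty)
after full input: {}  (accept=1 not in)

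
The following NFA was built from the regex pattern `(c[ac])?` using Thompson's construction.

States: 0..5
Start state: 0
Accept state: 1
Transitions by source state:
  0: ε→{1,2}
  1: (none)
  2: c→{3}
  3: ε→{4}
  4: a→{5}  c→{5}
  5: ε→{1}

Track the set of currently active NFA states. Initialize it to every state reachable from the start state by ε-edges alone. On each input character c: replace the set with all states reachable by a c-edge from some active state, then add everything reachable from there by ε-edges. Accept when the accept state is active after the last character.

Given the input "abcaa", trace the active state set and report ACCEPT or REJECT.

Answer: REJECT

Trace:
initial (ε-close {0}): {0,1,2}
'a' @ 1: {}  — no active states
rest 'bcaa' ignored (set empty)
final: {}; accept 1 not in set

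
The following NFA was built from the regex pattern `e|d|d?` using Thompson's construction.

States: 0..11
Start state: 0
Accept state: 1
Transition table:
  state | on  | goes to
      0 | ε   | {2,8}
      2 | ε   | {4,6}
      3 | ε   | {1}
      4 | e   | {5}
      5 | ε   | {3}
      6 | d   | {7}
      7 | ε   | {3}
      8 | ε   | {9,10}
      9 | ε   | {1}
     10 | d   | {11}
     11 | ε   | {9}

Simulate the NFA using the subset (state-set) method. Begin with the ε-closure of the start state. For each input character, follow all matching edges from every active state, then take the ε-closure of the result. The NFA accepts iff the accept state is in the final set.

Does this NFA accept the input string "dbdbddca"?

S₀ = ε-closure({0}) = {0,1,2,4,6,8,9,10}
'd' @ 1: {1,3,7,9,11}  [accepting]
'b' @ 2: {}  — no active states
rest 'dbddca' ignored (set empty)
after full input: {}  (accept=1 not in)

Answer: REJECT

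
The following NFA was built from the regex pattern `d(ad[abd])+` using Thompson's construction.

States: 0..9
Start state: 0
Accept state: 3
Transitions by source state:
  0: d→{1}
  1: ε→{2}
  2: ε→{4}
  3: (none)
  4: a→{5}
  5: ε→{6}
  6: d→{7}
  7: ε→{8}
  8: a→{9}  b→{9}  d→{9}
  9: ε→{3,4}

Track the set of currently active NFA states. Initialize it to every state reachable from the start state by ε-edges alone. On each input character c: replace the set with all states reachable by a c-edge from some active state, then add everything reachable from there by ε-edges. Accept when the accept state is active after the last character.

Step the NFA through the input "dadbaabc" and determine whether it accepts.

initial (ε-close {0}): {0}
'd' @ 1: {1,2,4}
'a' @ 2: {5,6}
'd' @ 3: {7,8}
'b' @ 4: {3,4,9}  [accepting]
'a' @ 5: {5,6}
'a' @ 6: {}  — no active states
rest 'bc' ignored (set empty)
end set {} — state 3 not in

Answer: REJECT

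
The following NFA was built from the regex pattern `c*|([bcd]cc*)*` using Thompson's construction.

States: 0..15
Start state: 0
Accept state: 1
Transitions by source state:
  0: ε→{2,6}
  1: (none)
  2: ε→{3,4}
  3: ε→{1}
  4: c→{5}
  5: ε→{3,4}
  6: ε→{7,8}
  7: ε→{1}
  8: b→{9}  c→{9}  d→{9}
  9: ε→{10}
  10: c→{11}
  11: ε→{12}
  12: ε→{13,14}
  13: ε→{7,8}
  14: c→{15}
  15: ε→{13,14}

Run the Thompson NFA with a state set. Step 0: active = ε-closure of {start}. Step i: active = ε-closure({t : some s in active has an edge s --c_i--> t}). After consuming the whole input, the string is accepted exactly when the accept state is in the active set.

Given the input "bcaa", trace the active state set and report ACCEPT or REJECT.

initial (ε-close {0}): {0,1,2,3,4,6,7,8}
'b' @ 1: {9,10}
'c' @ 2: {1,7,8,11,12,13,14}  [accepting]
'a' @ 3: {}  — dead — no transitions
rest 'a' ignored (set empty)
final: {}; accept 1 not in set

Answer: REJECT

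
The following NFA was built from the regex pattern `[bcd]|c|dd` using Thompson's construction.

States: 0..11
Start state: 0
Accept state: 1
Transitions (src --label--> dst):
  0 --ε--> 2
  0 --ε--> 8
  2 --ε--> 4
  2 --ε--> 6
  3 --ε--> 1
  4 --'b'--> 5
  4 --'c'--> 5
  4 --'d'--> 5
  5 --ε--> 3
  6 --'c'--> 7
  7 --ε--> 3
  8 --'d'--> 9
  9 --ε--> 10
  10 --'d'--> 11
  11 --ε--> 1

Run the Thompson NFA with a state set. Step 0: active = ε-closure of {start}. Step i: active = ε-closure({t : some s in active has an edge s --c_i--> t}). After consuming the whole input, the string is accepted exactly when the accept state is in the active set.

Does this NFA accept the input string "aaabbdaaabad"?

Answer: REJECT

Derivation:
S₀ = ε-closure({0}) = {0,2,4,6,8}
'a' @ 1: {}  — no active states
rest 'aabbdaaabad' ignored (set empty)
final: {}; accept 1 not in set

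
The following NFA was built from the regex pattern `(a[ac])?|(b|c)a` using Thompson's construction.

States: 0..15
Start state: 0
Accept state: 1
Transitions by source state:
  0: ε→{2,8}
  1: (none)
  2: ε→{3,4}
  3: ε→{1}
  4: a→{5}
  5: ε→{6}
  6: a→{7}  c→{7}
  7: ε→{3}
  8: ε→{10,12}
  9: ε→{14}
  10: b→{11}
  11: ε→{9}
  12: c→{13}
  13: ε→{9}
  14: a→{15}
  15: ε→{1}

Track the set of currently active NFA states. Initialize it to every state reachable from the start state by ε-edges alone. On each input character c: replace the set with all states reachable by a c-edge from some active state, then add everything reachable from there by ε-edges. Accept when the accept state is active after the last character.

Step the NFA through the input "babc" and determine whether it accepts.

S₀ = ε-closure({0}) = {0,1,2,3,4,8,10,12}
'b' @ 1: {9,11,14}
'a' @ 2: {1,15}  (accept∈set)
'b' @ 3: {}  — state set empty
rest 'c' ignored (set empty)
after full input: {}  (accept=1 not in)

Answer: REJECT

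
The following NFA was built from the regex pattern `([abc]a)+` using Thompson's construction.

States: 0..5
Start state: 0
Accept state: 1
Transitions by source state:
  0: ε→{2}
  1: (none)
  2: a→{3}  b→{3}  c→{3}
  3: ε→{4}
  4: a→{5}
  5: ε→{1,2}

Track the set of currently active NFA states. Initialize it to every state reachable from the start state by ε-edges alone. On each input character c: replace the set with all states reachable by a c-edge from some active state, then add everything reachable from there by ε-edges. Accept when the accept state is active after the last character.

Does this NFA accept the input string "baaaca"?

Answer: ACCEPT

Steps:
start: ε-closure({0}) = {0,2}
'b' @ 1: {3,4}
'a' @ 2: {1,2,5}  ✓accept
'a' @ 3: {3,4}
'a' @ 4: {1,2,5}  ✓accept
'c' @ 5: {3,4}
'a' @ 6: {1,2,5}  ✓accept
after full input: {1,2,5}  (accept=1 in)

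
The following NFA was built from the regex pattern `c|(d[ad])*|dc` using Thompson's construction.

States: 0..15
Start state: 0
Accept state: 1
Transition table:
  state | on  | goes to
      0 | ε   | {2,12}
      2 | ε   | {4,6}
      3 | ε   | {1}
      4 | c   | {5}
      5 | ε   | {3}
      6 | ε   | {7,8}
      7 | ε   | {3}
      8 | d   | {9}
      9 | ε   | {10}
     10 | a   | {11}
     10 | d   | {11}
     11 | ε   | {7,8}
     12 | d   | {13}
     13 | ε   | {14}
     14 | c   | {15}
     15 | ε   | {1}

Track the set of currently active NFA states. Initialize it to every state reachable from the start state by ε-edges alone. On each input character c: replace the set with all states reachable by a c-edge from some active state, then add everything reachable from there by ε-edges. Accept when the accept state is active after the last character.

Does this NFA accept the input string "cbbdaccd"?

Answer: REJECT

Steps:
S₀ = ε-closure({0}) = {0,1,2,3,4,6,7,8,12}
'c' @ 1: {1,3,5}  [accepting]
'b' @ 2: {}  — dead — no transitions
rest 'bdaccd' ignored (set empty)
final: {}; accept 1 not in set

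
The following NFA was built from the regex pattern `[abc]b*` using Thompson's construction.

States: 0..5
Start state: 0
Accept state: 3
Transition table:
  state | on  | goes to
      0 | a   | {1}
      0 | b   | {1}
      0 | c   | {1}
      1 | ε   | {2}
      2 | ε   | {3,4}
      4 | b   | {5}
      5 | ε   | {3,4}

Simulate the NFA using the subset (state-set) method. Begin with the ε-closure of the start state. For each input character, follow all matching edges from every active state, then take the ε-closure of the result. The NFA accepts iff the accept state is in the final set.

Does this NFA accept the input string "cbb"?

S₀ = ε-closure({0}) = {0}
'c' @ 1: {1,2,3,4}  ✓accept
'b' @ 2: {3,4,5}  ✓accept
'b' @ 3: {3,4,5}  ✓accept
final: {3,4,5}; accept 3 in set

Answer: ACCEPT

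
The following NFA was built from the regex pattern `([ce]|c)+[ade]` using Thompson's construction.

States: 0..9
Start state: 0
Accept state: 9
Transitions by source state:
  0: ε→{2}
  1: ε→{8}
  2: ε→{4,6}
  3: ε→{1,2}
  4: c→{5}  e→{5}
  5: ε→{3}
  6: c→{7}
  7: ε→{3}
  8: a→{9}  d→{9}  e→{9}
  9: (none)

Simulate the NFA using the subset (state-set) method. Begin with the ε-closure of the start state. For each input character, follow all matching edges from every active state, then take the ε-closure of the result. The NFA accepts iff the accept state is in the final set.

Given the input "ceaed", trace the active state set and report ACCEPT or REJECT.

initial (ε-close {0}): {0,2,4,6}
'c' @ 1: {1,2,3,4,5,6,7,8}
'e' @ 2: {1,2,3,4,5,6,8,9}  ✓accept
'a' @ 3: {9}  ✓accept
'e' @ 4: {}  — no active states
rest 'd' ignored (set empty)
end set {} — state 9 not in

Answer: REJECT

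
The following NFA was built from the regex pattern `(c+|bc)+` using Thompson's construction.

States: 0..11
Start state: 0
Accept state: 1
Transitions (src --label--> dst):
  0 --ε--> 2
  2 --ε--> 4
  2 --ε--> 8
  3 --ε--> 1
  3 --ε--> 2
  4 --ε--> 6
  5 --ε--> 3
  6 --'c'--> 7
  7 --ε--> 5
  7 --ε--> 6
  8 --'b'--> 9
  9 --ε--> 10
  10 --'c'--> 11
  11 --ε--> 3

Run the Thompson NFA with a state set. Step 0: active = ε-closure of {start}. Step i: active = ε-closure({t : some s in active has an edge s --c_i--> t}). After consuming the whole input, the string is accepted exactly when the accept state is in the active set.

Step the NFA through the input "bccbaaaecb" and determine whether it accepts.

start: ε-closure({0}) = {0,2,4,6,8}
'b' @ 1: {9,10}
'c' @ 2: {1,2,3,4,6,8,11}  [accepting]
'c' @ 3: {1,2,3,4,5,6,7,8}  [accepting]
'b' @ 4: {9,10}
'a' @ 5: {}  — dead — no transitions
rest 'aaecb' ignored (set empty)
final: {}; accept 1 not in set

Answer: REJECT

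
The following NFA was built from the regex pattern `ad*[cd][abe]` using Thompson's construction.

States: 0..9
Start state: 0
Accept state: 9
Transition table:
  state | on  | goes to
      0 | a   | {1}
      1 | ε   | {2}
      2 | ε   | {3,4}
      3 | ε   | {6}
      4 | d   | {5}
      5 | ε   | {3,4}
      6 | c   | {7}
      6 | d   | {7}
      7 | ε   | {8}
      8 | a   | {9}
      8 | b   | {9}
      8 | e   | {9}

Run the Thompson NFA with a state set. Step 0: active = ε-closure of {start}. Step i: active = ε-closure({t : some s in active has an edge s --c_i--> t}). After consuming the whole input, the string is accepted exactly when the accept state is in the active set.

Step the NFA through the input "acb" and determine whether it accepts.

Answer: ACCEPT

Steps:
start: ε-closure({0}) = {0}
'a' @ 1: {1,2,3,4,6}
'c' @ 2: {7,8}
'b' @ 3: {9}  [accepting]
final: {9}; accept 9 in set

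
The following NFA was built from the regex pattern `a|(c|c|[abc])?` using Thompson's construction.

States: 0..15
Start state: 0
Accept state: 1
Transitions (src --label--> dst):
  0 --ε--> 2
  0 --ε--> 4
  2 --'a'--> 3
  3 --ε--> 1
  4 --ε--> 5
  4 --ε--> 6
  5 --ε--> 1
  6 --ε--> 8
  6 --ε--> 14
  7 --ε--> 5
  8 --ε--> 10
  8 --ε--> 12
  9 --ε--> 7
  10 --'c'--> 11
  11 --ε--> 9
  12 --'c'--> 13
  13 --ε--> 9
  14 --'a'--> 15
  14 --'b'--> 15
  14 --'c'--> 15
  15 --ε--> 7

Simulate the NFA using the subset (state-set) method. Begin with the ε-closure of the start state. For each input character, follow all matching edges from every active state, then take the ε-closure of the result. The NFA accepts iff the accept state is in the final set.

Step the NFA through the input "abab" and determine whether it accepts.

S₀ = ε-closure({0}) = {0,1,2,4,5,6,8,10,12,14}
'a' @ 1: {1,3,5,7,15}  [accepting]
'b' @ 2: {}  — dead — no transitions
rest 'ab' ignored (set empty)
after full input: {}  (accept=1 not in)

Answer: REJECT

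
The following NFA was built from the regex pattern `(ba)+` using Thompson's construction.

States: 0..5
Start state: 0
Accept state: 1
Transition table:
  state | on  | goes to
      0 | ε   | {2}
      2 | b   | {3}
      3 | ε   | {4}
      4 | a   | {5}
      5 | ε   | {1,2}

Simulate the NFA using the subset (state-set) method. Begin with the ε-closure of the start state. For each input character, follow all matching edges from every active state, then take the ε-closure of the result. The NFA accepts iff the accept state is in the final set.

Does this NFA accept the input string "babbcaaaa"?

S₀ = ε-closure({0}) = {0,2}
'b' @ 1: {3,4}
'a' @ 2: {1,2,5}  [accepting]
'b' @ 3: {3,4}
'b' @ 4: {}  — no active states
rest 'caaaa' ignored (set empty)
final: {}; accept 1 not in set

Answer: REJECT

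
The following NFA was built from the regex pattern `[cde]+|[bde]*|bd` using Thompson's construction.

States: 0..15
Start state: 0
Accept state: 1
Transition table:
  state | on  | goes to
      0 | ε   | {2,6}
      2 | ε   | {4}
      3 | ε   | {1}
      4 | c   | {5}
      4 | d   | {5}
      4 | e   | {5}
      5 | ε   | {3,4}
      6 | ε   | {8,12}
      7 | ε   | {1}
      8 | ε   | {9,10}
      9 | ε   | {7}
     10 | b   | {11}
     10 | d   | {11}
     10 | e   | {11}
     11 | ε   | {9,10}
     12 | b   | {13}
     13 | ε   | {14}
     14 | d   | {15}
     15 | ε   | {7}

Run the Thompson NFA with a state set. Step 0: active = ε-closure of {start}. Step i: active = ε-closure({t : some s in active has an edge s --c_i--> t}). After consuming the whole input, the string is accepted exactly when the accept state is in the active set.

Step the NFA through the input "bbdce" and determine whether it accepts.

S₀ = ε-closure({0}) = {0,1,2,4,6,7,8,9,10,12}
'b' @ 1: {1,7,9,10,11,13,14}  (accept∈set)
'b' @ 2: {1,7,9,10,11}  (accept∈set)
'd' @ 3: {1,7,9,10,11}  (accept∈set)
'c' @ 4: {}  — dead — no transitions
rest 'e' ignored (set empty)
final: {}; accept 1 not in set

Answer: REJECT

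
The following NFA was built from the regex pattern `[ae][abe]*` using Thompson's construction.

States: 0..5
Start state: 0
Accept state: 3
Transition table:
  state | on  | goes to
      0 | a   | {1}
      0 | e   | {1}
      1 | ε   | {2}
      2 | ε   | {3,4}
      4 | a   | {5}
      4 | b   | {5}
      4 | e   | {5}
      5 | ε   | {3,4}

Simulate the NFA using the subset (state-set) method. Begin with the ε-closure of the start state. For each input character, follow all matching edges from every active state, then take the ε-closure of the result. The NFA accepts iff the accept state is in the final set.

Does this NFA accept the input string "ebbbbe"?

S₀ = ε-closure({0}) = {0}
'e' @ 1: {1,2,3,4}  ✓accept
'b' @ 2: {3,4,5}  ✓accept
'b' @ 3: {3,4,5}  ✓accept
'b' @ 4: {3,4,5}  ✓accept
'b' @ 5: {3,4,5}  ✓accept
'e' @ 6: {3,4,5}  ✓accept
after full input: {3,4,5}  (accept=3 in)

Answer: ACCEPT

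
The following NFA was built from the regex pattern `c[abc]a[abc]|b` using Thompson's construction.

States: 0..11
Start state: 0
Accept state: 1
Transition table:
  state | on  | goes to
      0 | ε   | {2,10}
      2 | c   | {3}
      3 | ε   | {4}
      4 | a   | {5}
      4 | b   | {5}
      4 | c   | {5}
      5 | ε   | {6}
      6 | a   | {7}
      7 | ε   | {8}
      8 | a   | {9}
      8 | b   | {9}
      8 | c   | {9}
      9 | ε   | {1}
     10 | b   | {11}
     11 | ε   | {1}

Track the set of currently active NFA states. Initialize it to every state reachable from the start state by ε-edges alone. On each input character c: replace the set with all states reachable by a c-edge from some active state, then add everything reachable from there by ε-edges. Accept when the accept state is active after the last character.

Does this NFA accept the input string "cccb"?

Answer: REJECT

Steps:
start: ε-closure({0}) = {0,2,10}
'c' @ 1: {3,4}
'c' @ 2: {5,6}
'c' @ 3: {}  — no active states
rest 'b' ignored (set empty)
end set {} — state 1 not in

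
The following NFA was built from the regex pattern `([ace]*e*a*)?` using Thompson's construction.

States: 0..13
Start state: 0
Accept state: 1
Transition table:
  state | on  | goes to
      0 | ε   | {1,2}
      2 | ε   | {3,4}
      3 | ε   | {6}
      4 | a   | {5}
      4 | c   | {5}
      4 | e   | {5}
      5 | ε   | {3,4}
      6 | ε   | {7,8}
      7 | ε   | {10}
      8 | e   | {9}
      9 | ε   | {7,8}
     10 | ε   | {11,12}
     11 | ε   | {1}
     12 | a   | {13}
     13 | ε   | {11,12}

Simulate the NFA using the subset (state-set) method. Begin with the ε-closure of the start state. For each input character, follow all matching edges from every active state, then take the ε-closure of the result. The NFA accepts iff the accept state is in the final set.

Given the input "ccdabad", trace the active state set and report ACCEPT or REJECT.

start: ε-closure({0}) = {0,1,2,3,4,6,7,8,10,11,12}
'c' @ 1: {1,3,4,5,6,7,8,10,11,12}  [accepting]
'c' @ 2: {1,3,4,5,6,7,8,10,11,12}  [accepting]
'd' @ 3: {}  — no active states
rest 'abad' ignored (set empty)
end set {} — state 1 not in

Answer: REJECT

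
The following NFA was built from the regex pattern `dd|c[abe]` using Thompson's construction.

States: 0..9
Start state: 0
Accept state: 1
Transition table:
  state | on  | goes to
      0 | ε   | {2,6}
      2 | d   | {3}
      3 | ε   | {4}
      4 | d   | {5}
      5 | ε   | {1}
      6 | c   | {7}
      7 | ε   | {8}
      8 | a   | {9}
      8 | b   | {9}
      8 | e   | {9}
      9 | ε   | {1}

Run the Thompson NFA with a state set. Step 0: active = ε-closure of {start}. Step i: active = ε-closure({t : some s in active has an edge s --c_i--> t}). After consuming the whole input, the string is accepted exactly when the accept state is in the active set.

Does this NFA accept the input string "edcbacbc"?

Answer: REJECT

Steps:
S₀ = ε-closure({0}) = {0,2,6}
'e' @ 1: {}  — no active states
rest 'dcbacbc' ignored (set empty)
final: {}; accept 1 not in set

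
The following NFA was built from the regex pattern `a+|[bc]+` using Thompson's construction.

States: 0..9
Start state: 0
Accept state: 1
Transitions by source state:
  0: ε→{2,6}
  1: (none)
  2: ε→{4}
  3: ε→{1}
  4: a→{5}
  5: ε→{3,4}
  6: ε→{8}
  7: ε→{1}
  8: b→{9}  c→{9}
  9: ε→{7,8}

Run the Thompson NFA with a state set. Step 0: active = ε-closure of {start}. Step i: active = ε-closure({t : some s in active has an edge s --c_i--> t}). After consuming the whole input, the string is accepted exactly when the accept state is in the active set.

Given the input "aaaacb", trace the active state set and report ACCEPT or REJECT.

S₀ = ε-closure({0}) = {0,2,4,6,8}
'a' @ 1: {1,3,4,5}  [accepting]
'a' @ 2: {1,3,4,5}  [accepting]
'a' @ 3: {1,3,4,5}  [accepting]
'a' @ 4: {1,3,4,5}  [accepting]
'c' @ 5: {}  — no active states
rest 'b' ignored (set empty)
after full input: {}  (accept=1 not in)

Answer: REJECT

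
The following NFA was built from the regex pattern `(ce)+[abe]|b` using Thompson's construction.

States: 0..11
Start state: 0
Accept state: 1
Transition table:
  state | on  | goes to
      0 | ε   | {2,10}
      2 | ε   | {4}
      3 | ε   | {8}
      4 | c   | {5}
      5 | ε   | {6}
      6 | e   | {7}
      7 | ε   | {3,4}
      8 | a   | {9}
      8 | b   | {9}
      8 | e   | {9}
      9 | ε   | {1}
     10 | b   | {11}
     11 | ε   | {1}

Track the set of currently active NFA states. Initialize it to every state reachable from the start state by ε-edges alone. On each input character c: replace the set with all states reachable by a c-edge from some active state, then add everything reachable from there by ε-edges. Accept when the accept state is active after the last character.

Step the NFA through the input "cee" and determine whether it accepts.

Answer: ACCEPT

Derivation:
initial (ε-close {0}): {0,2,4,10}
'c' @ 1: {5,6}
'e' @ 2: {3,4,7,8}
'e' @ 3: {1,9}  (accept∈set)
after full input: {1,9}  (accept=1 in)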